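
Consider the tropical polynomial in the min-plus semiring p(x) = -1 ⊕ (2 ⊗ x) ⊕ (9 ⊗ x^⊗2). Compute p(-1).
p(-1) = -1

A tropical monomial a ⊗ x^⊗i evaluates to a + i · x. Evaluating each term at x = -1:
  Term 0 contributes -1 + 0 · -1 = -1
  Term 1 contributes 2 + 1 · -1 = 1
  Term 2 contributes 9 + 2 · -1 = 7
p(-1) = ⊕ of these = min[-1, 1, 7] = -1.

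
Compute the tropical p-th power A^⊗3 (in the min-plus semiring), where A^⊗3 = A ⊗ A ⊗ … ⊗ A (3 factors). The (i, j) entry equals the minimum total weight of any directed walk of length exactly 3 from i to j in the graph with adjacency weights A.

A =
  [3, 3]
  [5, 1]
A^⊗3 =
  [9, 5]
  [7, 3]

Each entry (A^⊗3)_ij equals the minimum over all length-3 walks i = v_0 → v_1 → … → v_3 = j of Σ_t A[v_t][v_{t+1}]. For example, for (i, j) = (0, 1) we minimise over 4 possible intermediate vertex sequences; the minimum is 5, attained along the walk 0 → 1 → 1 → 1.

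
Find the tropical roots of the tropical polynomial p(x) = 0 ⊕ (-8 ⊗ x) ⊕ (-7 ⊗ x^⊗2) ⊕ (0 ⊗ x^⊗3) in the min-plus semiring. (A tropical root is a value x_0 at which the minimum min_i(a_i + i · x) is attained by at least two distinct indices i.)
Roots: {-7, -1, 8}

Each tropical root is a break point of the lower envelope of the lines y = a_i + i · x (there are 4 lines, with slopes 0, 1, ..., 3). Only the lines that attain the minimum somewhere contribute to roots; other lines are dominated. Here the surviving (envelope) indices are i = 3, i = 2, i = 1, i = 0.
Intersections between consecutive envelope lines give the roots: for adjacent envelope indices i < j the intersection is x = (a_i − a_j) / (j − i). Reading off the sorted break points: {-7, -1, 8}.
Verification: at each break x_0, at least two indices attain the minimum of min_i(a_i + i · x_0).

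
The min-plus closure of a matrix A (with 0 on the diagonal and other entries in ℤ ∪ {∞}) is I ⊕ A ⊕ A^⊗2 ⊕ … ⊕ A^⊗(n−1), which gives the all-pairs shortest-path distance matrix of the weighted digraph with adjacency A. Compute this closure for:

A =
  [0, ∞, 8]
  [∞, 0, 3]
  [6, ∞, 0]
Closure =
  [0, ∞, 8]
  [9, 0, 3]
  [6, ∞, 0]

This is the Floyd-Warshall all-pairs shortest-path computation. For each intermediate vertex k = 0, 1, …, 2, update dist[i][j] ← min(dist[i][j], dist[i][k] + dist[k][j]). The final matrix gives, for each (i, j), the minimum total weight of any directed path from i to j (possibly empty when i = j).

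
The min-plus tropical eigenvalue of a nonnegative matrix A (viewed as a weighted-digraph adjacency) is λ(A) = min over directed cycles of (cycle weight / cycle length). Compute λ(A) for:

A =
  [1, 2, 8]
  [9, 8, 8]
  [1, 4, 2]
λ(A) = 1

Enumerate directed cycles and compute their means (weight / length). Sample:
  cycle 0 → 0: weight = 1, length = 1, mean = 1/1 ≈ 1.000
  cycle 1 → 1: weight = 8, length = 1, mean = 8/1 ≈ 8.000
  cycle 2 → 2: weight = 2, length = 1, mean = 2/1 ≈ 2.000
  cycle 0 → 1 → 0: weight = 11, length = 2, mean = 11/2 ≈ 5.500
  cycle 0 → 2 → 0: weight = 9, length = 2, mean = 9/2 ≈ 4.500
  cycle 1 → 0 → 1: weight = 11, length = 2, mean = 11/2 ≈ 5.500
Minimum mean = 1.000, attained e.g. along the cycle 0 → 0 with weight 1 and length 1. So λ(A) = 1/1 = 1.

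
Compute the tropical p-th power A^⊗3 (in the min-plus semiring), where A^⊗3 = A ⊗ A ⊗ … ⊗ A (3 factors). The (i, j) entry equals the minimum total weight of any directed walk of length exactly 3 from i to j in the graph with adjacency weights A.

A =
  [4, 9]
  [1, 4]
A^⊗3 =
  [12, 17]
  [9, 12]

Each entry (A^⊗3)_ij equals the minimum over all length-3 walks i = v_0 → v_1 → … → v_3 = j of Σ_t A[v_t][v_{t+1}]. For example, for (i, j) = (0, 1) we minimise over 4 possible intermediate vertex sequences; the minimum is 17, attained along the walk 0 → 0 → 0 → 1.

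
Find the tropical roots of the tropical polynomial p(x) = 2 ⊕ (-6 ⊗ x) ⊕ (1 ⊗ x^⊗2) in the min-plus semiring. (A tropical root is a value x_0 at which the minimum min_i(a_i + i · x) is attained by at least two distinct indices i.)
Roots: {-7, 8}

Each tropical root is a break point of the lower envelope of the lines y = a_i + i · x (there are 3 lines, with slopes 0, 1, ..., 2). Only the lines that attain the minimum somewhere contribute to roots; other lines are dominated. Here the surviving (envelope) indices are i = 2, i = 1, i = 0.
Intersections between consecutive envelope lines give the roots: for adjacent envelope indices i < j the intersection is x = (a_i − a_j) / (j − i). Reading off the sorted break points: {-7, 8}.
Verification: at each break x_0, at least two indices attain the minimum of min_i(a_i + i · x_0).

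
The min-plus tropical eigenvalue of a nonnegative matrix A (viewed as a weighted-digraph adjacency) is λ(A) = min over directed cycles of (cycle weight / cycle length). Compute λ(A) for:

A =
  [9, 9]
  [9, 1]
λ(A) = 1

Enumerate directed cycles and compute their means (weight / length). Sample:
  cycle 0 → 0: weight = 9, length = 1, mean = 9/1 ≈ 9.000
  cycle 1 → 1: weight = 1, length = 1, mean = 1/1 ≈ 1.000
  cycle 0 → 1 → 0: weight = 18, length = 2, mean = 18/2 ≈ 9.000
  cycle 1 → 0 → 1: weight = 18, length = 2, mean = 18/2 ≈ 9.000
Minimum mean = 1.000, attained e.g. along the cycle 1 → 1 with weight 1 and length 1. So λ(A) = 1/1 = 1.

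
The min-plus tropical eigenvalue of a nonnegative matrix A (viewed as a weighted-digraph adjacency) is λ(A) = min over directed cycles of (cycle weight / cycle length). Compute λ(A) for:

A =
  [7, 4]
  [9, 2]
λ(A) = 2

Enumerate directed cycles and compute their means (weight / length). Sample:
  cycle 0 → 0: weight = 7, length = 1, mean = 7/1 ≈ 7.000
  cycle 1 → 1: weight = 2, length = 1, mean = 2/1 ≈ 2.000
  cycle 0 → 1 → 0: weight = 13, length = 2, mean = 13/2 ≈ 6.500
  cycle 1 → 0 → 1: weight = 13, length = 2, mean = 13/2 ≈ 6.500
Minimum mean = 2.000, attained e.g. along the cycle 1 → 1 with weight 2 and length 1. So λ(A) = 2/1 = 2.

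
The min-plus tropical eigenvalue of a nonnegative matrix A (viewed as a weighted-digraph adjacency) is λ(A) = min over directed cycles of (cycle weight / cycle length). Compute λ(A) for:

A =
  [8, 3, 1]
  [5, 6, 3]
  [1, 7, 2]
λ(A) = 1

Enumerate directed cycles and compute their means (weight / length). Sample:
  cycle 0 → 0: weight = 8, length = 1, mean = 8/1 ≈ 8.000
  cycle 1 → 1: weight = 6, length = 1, mean = 6/1 ≈ 6.000
  cycle 2 → 2: weight = 2, length = 1, mean = 2/1 ≈ 2.000
  cycle 0 → 1 → 0: weight = 8, length = 2, mean = 8/2 ≈ 4.000
  cycle 0 → 2 → 0: weight = 2, length = 2, mean = 2/2 ≈ 1.000
  cycle 1 → 0 → 1: weight = 8, length = 2, mean = 8/2 ≈ 4.000
Minimum mean = 1.000, attained e.g. along the cycle 0 → 2 → 0 with weight 2 and length 2. So λ(A) = 2/2 = 1.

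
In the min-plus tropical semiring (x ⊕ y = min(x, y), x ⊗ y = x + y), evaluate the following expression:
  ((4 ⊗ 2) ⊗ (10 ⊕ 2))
((4 ⊗ 2) ⊗ (10 ⊕ 2)) = 8

Expand innermost to outermost. Recall ⊕ takes the minimum of its arguments and ⊗ takes their sum. Working out the expression ((4 ⊗ 2) ⊗ (10 ⊕ 2)) gives 8.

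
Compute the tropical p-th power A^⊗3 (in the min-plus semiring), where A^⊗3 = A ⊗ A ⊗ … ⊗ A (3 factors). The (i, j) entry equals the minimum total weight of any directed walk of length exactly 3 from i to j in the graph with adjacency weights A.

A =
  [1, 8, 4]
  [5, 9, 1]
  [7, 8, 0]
A^⊗3 =
  [3, 10, 4]
  [7, 9, 1]
  [7, 8, 0]

Each entry (A^⊗3)_ij equals the minimum over all length-3 walks i = v_0 → v_1 → … → v_3 = j of Σ_t A[v_t][v_{t+1}]. For example, for (i, j) = (0, 2) we minimise over 9 possible intermediate vertex sequences; the minimum is 4, attained along the walk 0 → 2 → 2 → 2.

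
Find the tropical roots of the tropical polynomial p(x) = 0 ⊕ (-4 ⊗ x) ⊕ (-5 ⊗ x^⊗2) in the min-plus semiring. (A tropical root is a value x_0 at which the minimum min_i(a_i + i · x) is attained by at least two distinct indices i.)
Roots: {1, 4}

Each tropical root is a break point of the lower envelope of the lines y = a_i + i · x (there are 3 lines, with slopes 0, 1, ..., 2). Only the lines that attain the minimum somewhere contribute to roots; other lines are dominated. Here the surviving (envelope) indices are i = 2, i = 1, i = 0.
Intersections between consecutive envelope lines give the roots: for adjacent envelope indices i < j the intersection is x = (a_i − a_j) / (j − i). Reading off the sorted break points: {1, 4}.
Verification: at each break x_0, at least two indices attain the minimum of min_i(a_i + i · x_0).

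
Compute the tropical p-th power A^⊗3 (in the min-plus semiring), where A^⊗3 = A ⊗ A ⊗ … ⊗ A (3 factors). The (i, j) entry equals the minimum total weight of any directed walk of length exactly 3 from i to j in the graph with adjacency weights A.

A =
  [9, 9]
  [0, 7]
A^⊗3 =
  [16, 18]
  [9, 16]

Each entry (A^⊗3)_ij equals the minimum over all length-3 walks i = v_0 → v_1 → … → v_3 = j of Σ_t A[v_t][v_{t+1}]. For example, for (i, j) = (0, 1) we minimise over 4 possible intermediate vertex sequences; the minimum is 18, attained along the walk 0 → 1 → 0 → 1.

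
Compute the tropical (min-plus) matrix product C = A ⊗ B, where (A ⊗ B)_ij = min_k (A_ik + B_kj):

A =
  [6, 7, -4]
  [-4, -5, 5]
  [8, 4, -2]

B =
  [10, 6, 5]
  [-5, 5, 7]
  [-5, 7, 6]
A ⊗ B =
  [-9, 3, 2]
  [-10, 0, 1]
  [-7, 5, 4]

Apply the min-plus product entry-by-entry:
  C[0][0] = min over k of (A[0][0] + B[0][0] = 6 + 10 = 16, A[0][1] + B[1][0] = 7 + -5 = 2, A[0][2] + B[2][0] = -4 + -5 = -9) = -9 (attained at k = 2)
  C[0][1] = min over k of (A[0][0] + B[0][1] = 6 + 6 = 12, A[0][1] + B[1][1] = 7 + 5 = 12, A[0][2] + B[2][1] = -4 + 7 = 3) = 3 (attained at k = 2)
  C[0][2] = min over k of (A[0][0] + B[0][2] = 6 + 5 = 11, A[0][1] + B[1][2] = 7 + 7 = 14, A[0][2] + B[2][2] = -4 + 6 = 2) = 2 (attained at k = 2)
  C[1][0] = min over k of (A[1][0] + B[0][0] = -4 + 10 = 6, A[1][1] + B[1][0] = -5 + -5 = -10, A[1][2] + B[2][0] = 5 + -5 = 0) = -10 (attained at k = 1)
  C[1][1] = min over k of (A[1][0] + B[0][1] = -4 + 6 = 2, A[1][1] + B[1][1] = -5 + 5 = 0, A[1][2] + B[2][1] = 5 + 7 = 12) = 0 (attained at k = 1)
  C[1][2] = min over k of (A[1][0] + B[0][2] = -4 + 5 = 1, A[1][1] + B[1][2] = -5 + 7 = 2, A[1][2] + B[2][2] = 5 + 6 = 11) = 1 (attained at k = 0)
  C[2][0] = min over k of (A[2][0] + B[0][0] = 8 + 10 = 18, A[2][1] + B[1][0] = 4 + -5 = -1, A[2][2] + B[2][0] = -2 + -5 = -7) = -7 (attained at k = 2)
  C[2][1] = min over k of (A[2][0] + B[0][1] = 8 + 6 = 14, A[2][1] + B[1][1] = 4 + 5 = 9, A[2][2] + B[2][1] = -2 + 7 = 5) = 5 (attained at k = 2)
  C[2][2] = min over k of (A[2][0] + B[0][2] = 8 + 5 = 13, A[2][1] + B[1][2] = 4 + 7 = 11, A[2][2] + B[2][2] = -2 + 6 = 4) = 4 (attained at k = 2)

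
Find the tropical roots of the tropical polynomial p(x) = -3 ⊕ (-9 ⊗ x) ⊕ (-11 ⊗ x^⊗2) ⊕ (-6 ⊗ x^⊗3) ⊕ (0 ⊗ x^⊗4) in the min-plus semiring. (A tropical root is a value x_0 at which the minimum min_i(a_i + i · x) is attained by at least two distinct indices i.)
Roots: {-6, -5, 2, 6}

Each tropical root is a break point of the lower envelope of the lines y = a_i + i · x (there are 5 lines, with slopes 0, 1, ..., 4). Only the lines that attain the minimum somewhere contribute to roots; other lines are dominated. Here the surviving (envelope) indices are i = 4, i = 3, i = 2, i = 1, i = 0.
Intersections between consecutive envelope lines give the roots: for adjacent envelope indices i < j the intersection is x = (a_i − a_j) / (j − i). Reading off the sorted break points: {-6, -5, 2, 6}.
Verification: at each break x_0, at least two indices attain the minimum of min_i(a_i + i · x_0).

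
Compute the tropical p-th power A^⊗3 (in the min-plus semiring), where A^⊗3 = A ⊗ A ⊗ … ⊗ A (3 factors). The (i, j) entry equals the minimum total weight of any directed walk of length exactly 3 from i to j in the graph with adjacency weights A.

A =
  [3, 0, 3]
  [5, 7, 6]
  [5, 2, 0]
A^⊗3 =
  [8, 5, 3]
  [10, 8, 6]
  [5, 2, 0]

Each entry (A^⊗3)_ij equals the minimum over all length-3 walks i = v_0 → v_1 → … → v_3 = j of Σ_t A[v_t][v_{t+1}]. For example, for (i, j) = (0, 2) we minimise over 9 possible intermediate vertex sequences; the minimum is 3, attained along the walk 0 → 2 → 2 → 2.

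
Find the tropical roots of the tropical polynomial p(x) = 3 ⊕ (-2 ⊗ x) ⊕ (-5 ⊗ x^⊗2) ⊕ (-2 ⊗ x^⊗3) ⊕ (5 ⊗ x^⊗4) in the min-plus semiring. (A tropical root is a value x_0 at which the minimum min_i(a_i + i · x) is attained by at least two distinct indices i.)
Roots: {-7, -3, 3, 5}

Each tropical root is a break point of the lower envelope of the lines y = a_i + i · x (there are 5 lines, with slopes 0, 1, ..., 4). Only the lines that attain the minimum somewhere contribute to roots; other lines are dominated. Here the surviving (envelope) indices are i = 4, i = 3, i = 2, i = 1, i = 0.
Intersections between consecutive envelope lines give the roots: for adjacent envelope indices i < j the intersection is x = (a_i − a_j) / (j − i). Reading off the sorted break points: {-7, -3, 3, 5}.
Verification: at each break x_0, at least two indices attain the minimum of min_i(a_i + i · x_0).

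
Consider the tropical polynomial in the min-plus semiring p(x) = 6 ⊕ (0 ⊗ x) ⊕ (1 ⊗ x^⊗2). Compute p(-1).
p(-1) = -1

A tropical monomial a ⊗ x^⊗i evaluates to a + i · x. Evaluating each term at x = -1:
  Term 0 contributes 6 + 0 · -1 = 6
  Term 1 contributes 0 + 1 · -1 = -1
  Term 2 contributes 1 + 2 · -1 = -1
p(-1) = ⊕ of these = min[6, -1, -1] = -1.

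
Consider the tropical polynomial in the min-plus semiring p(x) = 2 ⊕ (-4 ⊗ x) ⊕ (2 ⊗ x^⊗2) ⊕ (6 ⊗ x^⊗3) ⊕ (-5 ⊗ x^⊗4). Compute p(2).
p(2) = -2

A tropical monomial a ⊗ x^⊗i evaluates to a + i · x. Evaluating each term at x = 2:
  Term 0 contributes 2 + 0 · 2 = 2
  Term 1 contributes -4 + 1 · 2 = -2
  Term 2 contributes 2 + 2 · 2 = 6
  Term 3 contributes 6 + 3 · 2 = 12
  Term 4 contributes -5 + 4 · 2 = 3
p(2) = ⊕ of these = min[2, -2, 6, 12, 3] = -2.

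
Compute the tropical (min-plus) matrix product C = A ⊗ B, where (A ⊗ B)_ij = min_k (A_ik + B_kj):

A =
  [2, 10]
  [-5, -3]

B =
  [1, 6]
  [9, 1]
A ⊗ B =
  [3, 8]
  [-4, -2]

Apply the min-plus product entry-by-entry:
  C[0][0] = min over k of (A[0][0] + B[0][0] = 2 + 1 = 3, A[0][1] + B[1][0] = 10 + 9 = 19) = 3 (attained at k = 0)
  C[0][1] = min over k of (A[0][0] + B[0][1] = 2 + 6 = 8, A[0][1] + B[1][1] = 10 + 1 = 11) = 8 (attained at k = 0)
  C[1][0] = min over k of (A[1][0] + B[0][0] = -5 + 1 = -4, A[1][1] + B[1][0] = -3 + 9 = 6) = -4 (attained at k = 0)
  C[1][1] = min over k of (A[1][0] + B[0][1] = -5 + 6 = 1, A[1][1] + B[1][1] = -3 + 1 = -2) = -2 (attained at k = 1)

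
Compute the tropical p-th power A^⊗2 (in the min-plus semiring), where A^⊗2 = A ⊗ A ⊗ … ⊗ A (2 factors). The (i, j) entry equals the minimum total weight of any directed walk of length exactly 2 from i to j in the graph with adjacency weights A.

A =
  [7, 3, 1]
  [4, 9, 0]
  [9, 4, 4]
A^⊗2 =
  [7, 5, 3]
  [9, 4, 4]
  [8, 8, 4]

Each entry (A^⊗2)_ij equals the minimum over all length-2 walks i = v_0 → v_1 → … → v_2 = j of Σ_t A[v_t][v_{t+1}]. For example, for (i, j) = (0, 2) we minimise over 3 possible intermediate vertex sequences; the minimum is 3, attained along the walk 0 → 1 → 2.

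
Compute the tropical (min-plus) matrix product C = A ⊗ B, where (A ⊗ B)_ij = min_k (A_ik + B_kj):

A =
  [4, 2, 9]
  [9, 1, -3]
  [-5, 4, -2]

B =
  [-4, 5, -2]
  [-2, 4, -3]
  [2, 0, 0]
A ⊗ B =
  [0, 6, -1]
  [-1, -3, -3]
  [-9, -2, -7]

Apply the min-plus product entry-by-entry:
  C[0][0] = min over k of (A[0][0] + B[0][0] = 4 + -4 = 0, A[0][1] + B[1][0] = 2 + -2 = 0, A[0][2] + B[2][0] = 9 + 2 = 11) = 0 (attained at k = 0)
  C[0][1] = min over k of (A[0][0] + B[0][1] = 4 + 5 = 9, A[0][1] + B[1][1] = 2 + 4 = 6, A[0][2] + B[2][1] = 9 + 0 = 9) = 6 (attained at k = 1)
  C[0][2] = min over k of (A[0][0] + B[0][2] = 4 + -2 = 2, A[0][1] + B[1][2] = 2 + -3 = -1, A[0][2] + B[2][2] = 9 + 0 = 9) = -1 (attained at k = 1)
  C[1][0] = min over k of (A[1][0] + B[0][0] = 9 + -4 = 5, A[1][1] + B[1][0] = 1 + -2 = -1, A[1][2] + B[2][0] = -3 + 2 = -1) = -1 (attained at k = 1)
  C[1][1] = min over k of (A[1][0] + B[0][1] = 9 + 5 = 14, A[1][1] + B[1][1] = 1 + 4 = 5, A[1][2] + B[2][1] = -3 + 0 = -3) = -3 (attained at k = 2)
  C[1][2] = min over k of (A[1][0] + B[0][2] = 9 + -2 = 7, A[1][1] + B[1][2] = 1 + -3 = -2, A[1][2] + B[2][2] = -3 + 0 = -3) = -3 (attained at k = 2)
  C[2][0] = min over k of (A[2][0] + B[0][0] = -5 + -4 = -9, A[2][1] + B[1][0] = 4 + -2 = 2, A[2][2] + B[2][0] = -2 + 2 = 0) = -9 (attained at k = 0)
  C[2][1] = min over k of (A[2][0] + B[0][1] = -5 + 5 = 0, A[2][1] + B[1][1] = 4 + 4 = 8, A[2][2] + B[2][1] = -2 + 0 = -2) = -2 (attained at k = 2)
  C[2][2] = min over k of (A[2][0] + B[0][2] = -5 + -2 = -7, A[2][1] + B[1][2] = 4 + -3 = 1, A[2][2] + B[2][2] = -2 + 0 = -2) = -7 (attained at k = 0)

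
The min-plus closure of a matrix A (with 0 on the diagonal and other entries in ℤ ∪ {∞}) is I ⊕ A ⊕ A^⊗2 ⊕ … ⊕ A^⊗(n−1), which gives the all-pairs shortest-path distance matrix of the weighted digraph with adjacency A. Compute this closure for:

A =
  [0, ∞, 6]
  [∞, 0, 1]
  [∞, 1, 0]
Closure =
  [0, 7, 6]
  [∞, 0, 1]
  [∞, 1, 0]

This is the Floyd-Warshall all-pairs shortest-path computation. For each intermediate vertex k = 0, 1, …, 2, update dist[i][j] ← min(dist[i][j], dist[i][k] + dist[k][j]). The final matrix gives, for each (i, j), the minimum total weight of any directed path from i to j (possibly empty when i = j).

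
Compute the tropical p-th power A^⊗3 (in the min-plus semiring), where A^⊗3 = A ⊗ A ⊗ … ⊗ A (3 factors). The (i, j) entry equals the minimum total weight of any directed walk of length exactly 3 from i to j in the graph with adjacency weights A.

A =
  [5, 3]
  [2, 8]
A^⊗3 =
  [10, 8]
  [7, 10]

Each entry (A^⊗3)_ij equals the minimum over all length-3 walks i = v_0 → v_1 → … → v_3 = j of Σ_t A[v_t][v_{t+1}]. For example, for (i, j) = (0, 1) we minimise over 4 possible intermediate vertex sequences; the minimum is 8, attained along the walk 0 → 1 → 0 → 1.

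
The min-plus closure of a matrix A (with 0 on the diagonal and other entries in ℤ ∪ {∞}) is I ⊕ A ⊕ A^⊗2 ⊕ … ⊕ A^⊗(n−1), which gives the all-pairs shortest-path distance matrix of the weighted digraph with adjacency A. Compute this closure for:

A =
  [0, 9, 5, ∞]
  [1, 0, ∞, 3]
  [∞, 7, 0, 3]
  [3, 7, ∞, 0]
Closure =
  [0, 9, 5, 8]
  [1, 0, 6, 3]
  [6, 7, 0, 3]
  [3, 7, 8, 0]

This is the Floyd-Warshall all-pairs shortest-path computation. For each intermediate vertex k = 0, 1, …, 3, update dist[i][j] ← min(dist[i][j], dist[i][k] + dist[k][j]). The final matrix gives, for each (i, j), the minimum total weight of any directed path from i to j (possibly empty when i = j).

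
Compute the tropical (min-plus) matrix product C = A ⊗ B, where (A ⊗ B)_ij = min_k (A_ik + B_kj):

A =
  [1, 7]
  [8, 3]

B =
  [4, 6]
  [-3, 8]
A ⊗ B =
  [4, 7]
  [0, 11]

Apply the min-plus product entry-by-entry:
  C[0][0] = min over k of (A[0][0] + B[0][0] = 1 + 4 = 5, A[0][1] + B[1][0] = 7 + -3 = 4) = 4 (attained at k = 1)
  C[0][1] = min over k of (A[0][0] + B[0][1] = 1 + 6 = 7, A[0][1] + B[1][1] = 7 + 8 = 15) = 7 (attained at k = 0)
  C[1][0] = min over k of (A[1][0] + B[0][0] = 8 + 4 = 12, A[1][1] + B[1][0] = 3 + -3 = 0) = 0 (attained at k = 1)
  C[1][1] = min over k of (A[1][0] + B[0][1] = 8 + 6 = 14, A[1][1] + B[1][1] = 3 + 8 = 11) = 11 (attained at k = 1)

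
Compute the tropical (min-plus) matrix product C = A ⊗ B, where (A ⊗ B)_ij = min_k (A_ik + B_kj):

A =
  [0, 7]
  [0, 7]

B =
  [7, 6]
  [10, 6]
A ⊗ B =
  [7, 6]
  [7, 6]

Apply the min-plus product entry-by-entry:
  C[0][0] = min over k of (A[0][0] + B[0][0] = 0 + 7 = 7, A[0][1] + B[1][0] = 7 + 10 = 17) = 7 (attained at k = 0)
  C[0][1] = min over k of (A[0][0] + B[0][1] = 0 + 6 = 6, A[0][1] + B[1][1] = 7 + 6 = 13) = 6 (attained at k = 0)
  C[1][0] = min over k of (A[1][0] + B[0][0] = 0 + 7 = 7, A[1][1] + B[1][0] = 7 + 10 = 17) = 7 (attained at k = 0)
  C[1][1] = min over k of (A[1][0] + B[0][1] = 0 + 6 = 6, A[1][1] + B[1][1] = 7 + 6 = 13) = 6 (attained at k = 0)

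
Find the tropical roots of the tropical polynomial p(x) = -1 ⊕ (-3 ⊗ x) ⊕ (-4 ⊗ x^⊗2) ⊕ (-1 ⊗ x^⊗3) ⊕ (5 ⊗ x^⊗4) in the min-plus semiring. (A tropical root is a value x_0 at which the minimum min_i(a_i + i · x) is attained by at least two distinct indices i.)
Roots: {-6, -3, 1, 2}

Each tropical root is a break point of the lower envelope of the lines y = a_i + i · x (there are 5 lines, with slopes 0, 1, ..., 4). Only the lines that attain the minimum somewhere contribute to roots; other lines are dominated. Here the surviving (envelope) indices are i = 4, i = 3, i = 2, i = 1, i = 0.
Intersections between consecutive envelope lines give the roots: for adjacent envelope indices i < j the intersection is x = (a_i − a_j) / (j − i). Reading off the sorted break points: {-6, -3, 1, 2}.
Verification: at each break x_0, at least two indices attain the minimum of min_i(a_i + i · x_0).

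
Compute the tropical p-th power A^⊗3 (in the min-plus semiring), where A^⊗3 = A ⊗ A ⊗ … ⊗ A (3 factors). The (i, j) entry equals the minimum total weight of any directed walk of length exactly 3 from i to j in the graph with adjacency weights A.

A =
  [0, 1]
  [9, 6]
A^⊗3 =
  [0, 1]
  [9, 10]

Each entry (A^⊗3)_ij equals the minimum over all length-3 walks i = v_0 → v_1 → … → v_3 = j of Σ_t A[v_t][v_{t+1}]. For example, for (i, j) = (0, 1) we minimise over 4 possible intermediate vertex sequences; the minimum is 1, attained along the walk 0 → 0 → 0 → 1.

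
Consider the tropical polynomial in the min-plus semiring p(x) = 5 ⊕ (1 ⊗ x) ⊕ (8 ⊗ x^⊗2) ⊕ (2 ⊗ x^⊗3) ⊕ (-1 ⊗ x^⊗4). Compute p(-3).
p(-3) = -13

A tropical monomial a ⊗ x^⊗i evaluates to a + i · x. Evaluating each term at x = -3:
  Term 0 contributes 5 + 0 · -3 = 5
  Term 1 contributes 1 + 1 · -3 = -2
  Term 2 contributes 8 + 2 · -3 = 2
  Term 3 contributes 2 + 3 · -3 = -7
  Term 4 contributes -1 + 4 · -3 = -13
p(-3) = ⊕ of these = min[5, -2, 2, -7, -13] = -13.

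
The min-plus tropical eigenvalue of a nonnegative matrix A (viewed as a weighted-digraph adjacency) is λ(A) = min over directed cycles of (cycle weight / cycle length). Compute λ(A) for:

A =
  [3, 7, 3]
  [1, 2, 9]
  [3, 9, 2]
λ(A) = 2

Enumerate directed cycles and compute their means (weight / length). Sample:
  cycle 0 → 0: weight = 3, length = 1, mean = 3/1 ≈ 3.000
  cycle 1 → 1: weight = 2, length = 1, mean = 2/1 ≈ 2.000
  cycle 2 → 2: weight = 2, length = 1, mean = 2/1 ≈ 2.000
  cycle 0 → 1 → 0: weight = 8, length = 2, mean = 8/2 ≈ 4.000
  cycle 0 → 2 → 0: weight = 6, length = 2, mean = 6/2 ≈ 3.000
  cycle 1 → 0 → 1: weight = 8, length = 2, mean = 8/2 ≈ 4.000
Minimum mean = 2.000, attained e.g. along the cycle 1 → 1 with weight 2 and length 1. So λ(A) = 2/1 = 2.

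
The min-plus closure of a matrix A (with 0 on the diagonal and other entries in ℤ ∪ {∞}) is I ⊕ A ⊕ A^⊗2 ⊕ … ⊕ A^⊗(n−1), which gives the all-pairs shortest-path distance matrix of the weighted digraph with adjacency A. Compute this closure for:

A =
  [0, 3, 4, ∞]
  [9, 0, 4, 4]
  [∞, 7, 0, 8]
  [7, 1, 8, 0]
Closure =
  [0, 3, 4, 7]
  [9, 0, 4, 4]
  [15, 7, 0, 8]
  [7, 1, 5, 0]

This is the Floyd-Warshall all-pairs shortest-path computation. For each intermediate vertex k = 0, 1, …, 3, update dist[i][j] ← min(dist[i][j], dist[i][k] + dist[k][j]). The final matrix gives, for each (i, j), the minimum total weight of any directed path from i to j (possibly empty when i = j).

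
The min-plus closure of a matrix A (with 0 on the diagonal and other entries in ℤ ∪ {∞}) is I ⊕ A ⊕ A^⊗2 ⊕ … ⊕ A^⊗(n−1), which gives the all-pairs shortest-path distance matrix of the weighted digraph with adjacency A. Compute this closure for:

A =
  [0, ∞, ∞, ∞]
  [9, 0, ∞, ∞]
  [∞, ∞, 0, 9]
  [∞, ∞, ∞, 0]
Closure =
  [0, ∞, ∞, ∞]
  [9, 0, ∞, ∞]
  [∞, ∞, 0, 9]
  [∞, ∞, ∞, 0]

This is the Floyd-Warshall all-pairs shortest-path computation. For each intermediate vertex k = 0, 1, …, 3, update dist[i][j] ← min(dist[i][j], dist[i][k] + dist[k][j]). The final matrix gives, for each (i, j), the minimum total weight of any directed path from i to j (possibly empty when i = j).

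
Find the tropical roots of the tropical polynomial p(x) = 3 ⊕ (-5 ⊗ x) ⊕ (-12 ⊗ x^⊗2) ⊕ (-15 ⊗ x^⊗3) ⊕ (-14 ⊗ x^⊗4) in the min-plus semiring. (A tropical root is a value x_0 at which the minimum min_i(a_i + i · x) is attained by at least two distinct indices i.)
Roots: {-1, 3, 7, 8}

Each tropical root is a break point of the lower envelope of the lines y = a_i + i · x (there are 5 lines, with slopes 0, 1, ..., 4). Only the lines that attain the minimum somewhere contribute to roots; other lines are dominated. Here the surviving (envelope) indices are i = 4, i = 3, i = 2, i = 1, i = 0.
Intersections between consecutive envelope lines give the roots: for adjacent envelope indices i < j the intersection is x = (a_i − a_j) / (j − i). Reading off the sorted break points: {-1, 3, 7, 8}.
Verification: at each break x_0, at least two indices attain the minimum of min_i(a_i + i · x_0).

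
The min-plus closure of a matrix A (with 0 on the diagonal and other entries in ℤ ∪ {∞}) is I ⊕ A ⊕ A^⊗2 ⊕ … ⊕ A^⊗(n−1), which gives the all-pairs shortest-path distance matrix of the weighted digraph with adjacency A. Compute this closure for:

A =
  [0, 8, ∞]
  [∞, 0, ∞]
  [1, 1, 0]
Closure =
  [0, 8, ∞]
  [∞, 0, ∞]
  [1, 1, 0]

This is the Floyd-Warshall all-pairs shortest-path computation. For each intermediate vertex k = 0, 1, …, 2, update dist[i][j] ← min(dist[i][j], dist[i][k] + dist[k][j]). The final matrix gives, for each (i, j), the minimum total weight of any directed path from i to j (possibly empty when i = j).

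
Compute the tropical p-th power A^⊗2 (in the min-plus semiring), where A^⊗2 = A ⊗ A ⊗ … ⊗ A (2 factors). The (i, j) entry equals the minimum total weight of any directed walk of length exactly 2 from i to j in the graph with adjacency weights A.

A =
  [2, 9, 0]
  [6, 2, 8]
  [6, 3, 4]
A^⊗2 =
  [4, 3, 2]
  [8, 4, 6]
  [8, 5, 6]

Each entry (A^⊗2)_ij equals the minimum over all length-2 walks i = v_0 → v_1 → … → v_2 = j of Σ_t A[v_t][v_{t+1}]. For example, for (i, j) = (0, 2) we minimise over 3 possible intermediate vertex sequences; the minimum is 2, attained along the walk 0 → 0 → 2.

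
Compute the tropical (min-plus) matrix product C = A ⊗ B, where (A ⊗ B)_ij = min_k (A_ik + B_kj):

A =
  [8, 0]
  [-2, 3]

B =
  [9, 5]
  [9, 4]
A ⊗ B =
  [9, 4]
  [7, 3]

Apply the min-plus product entry-by-entry:
  C[0][0] = min over k of (A[0][0] + B[0][0] = 8 + 9 = 17, A[0][1] + B[1][0] = 0 + 9 = 9) = 9 (attained at k = 1)
  C[0][1] = min over k of (A[0][0] + B[0][1] = 8 + 5 = 13, A[0][1] + B[1][1] = 0 + 4 = 4) = 4 (attained at k = 1)
  C[1][0] = min over k of (A[1][0] + B[0][0] = -2 + 9 = 7, A[1][1] + B[1][0] = 3 + 9 = 12) = 7 (attained at k = 0)
  C[1][1] = min over k of (A[1][0] + B[0][1] = -2 + 5 = 3, A[1][1] + B[1][1] = 3 + 4 = 7) = 3 (attained at k = 0)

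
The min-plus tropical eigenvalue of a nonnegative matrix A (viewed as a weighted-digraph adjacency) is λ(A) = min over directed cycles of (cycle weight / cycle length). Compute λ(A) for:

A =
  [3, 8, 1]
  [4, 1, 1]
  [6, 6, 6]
λ(A) = 1

Enumerate directed cycles and compute their means (weight / length). Sample:
  cycle 0 → 0: weight = 3, length = 1, mean = 3/1 ≈ 3.000
  cycle 1 → 1: weight = 1, length = 1, mean = 1/1 ≈ 1.000
  cycle 2 → 2: weight = 6, length = 1, mean = 6/1 ≈ 6.000
  cycle 0 → 1 → 0: weight = 12, length = 2, mean = 12/2 ≈ 6.000
  cycle 0 → 2 → 0: weight = 7, length = 2, mean = 7/2 ≈ 3.500
  cycle 1 → 0 → 1: weight = 12, length = 2, mean = 12/2 ≈ 6.000
Minimum mean = 1.000, attained e.g. along the cycle 1 → 1 with weight 1 and length 1. So λ(A) = 1/1 = 1.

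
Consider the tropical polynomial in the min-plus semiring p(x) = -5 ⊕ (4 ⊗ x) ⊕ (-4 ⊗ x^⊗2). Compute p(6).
p(6) = -5

A tropical monomial a ⊗ x^⊗i evaluates to a + i · x. Evaluating each term at x = 6:
  Term 0 contributes -5 + 0 · 6 = -5
  Term 1 contributes 4 + 1 · 6 = 10
  Term 2 contributes -4 + 2 · 6 = 8
p(6) = ⊕ of these = min[-5, 10, 8] = -5.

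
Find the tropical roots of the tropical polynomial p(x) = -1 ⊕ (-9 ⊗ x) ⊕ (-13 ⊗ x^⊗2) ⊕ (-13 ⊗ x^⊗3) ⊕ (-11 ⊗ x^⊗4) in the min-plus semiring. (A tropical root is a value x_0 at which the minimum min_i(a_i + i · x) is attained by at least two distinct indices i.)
Roots: {-2, 0, 4, 8}

Each tropical root is a break point of the lower envelope of the lines y = a_i + i · x (there are 5 lines, with slopes 0, 1, ..., 4). Only the lines that attain the minimum somewhere contribute to roots; other lines are dominated. Here the surviving (envelope) indices are i = 4, i = 3, i = 2, i = 1, i = 0.
Intersections between consecutive envelope lines give the roots: for adjacent envelope indices i < j the intersection is x = (a_i − a_j) / (j − i). Reading off the sorted break points: {-2, 0, 4, 8}.
Verification: at each break x_0, at least two indices attain the minimum of min_i(a_i + i · x_0).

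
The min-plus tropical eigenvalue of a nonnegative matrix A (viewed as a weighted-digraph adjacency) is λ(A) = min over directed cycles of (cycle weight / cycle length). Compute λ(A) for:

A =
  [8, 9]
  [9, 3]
λ(A) = 3

Enumerate directed cycles and compute their means (weight / length). Sample:
  cycle 0 → 0: weight = 8, length = 1, mean = 8/1 ≈ 8.000
  cycle 1 → 1: weight = 3, length = 1, mean = 3/1 ≈ 3.000
  cycle 0 → 1 → 0: weight = 18, length = 2, mean = 18/2 ≈ 9.000
  cycle 1 → 0 → 1: weight = 18, length = 2, mean = 18/2 ≈ 9.000
Minimum mean = 3.000, attained e.g. along the cycle 1 → 1 with weight 3 and length 1. So λ(A) = 3/1 = 3.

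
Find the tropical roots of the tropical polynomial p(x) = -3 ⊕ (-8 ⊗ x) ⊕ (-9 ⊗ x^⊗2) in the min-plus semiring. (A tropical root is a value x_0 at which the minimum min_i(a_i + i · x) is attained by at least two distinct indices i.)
Roots: {1, 5}

Each tropical root is a break point of the lower envelope of the lines y = a_i + i · x (there are 3 lines, with slopes 0, 1, ..., 2). Only the lines that attain the minimum somewhere contribute to roots; other lines are dominated. Here the surviving (envelope) indices are i = 2, i = 1, i = 0.
Intersections between consecutive envelope lines give the roots: for adjacent envelope indices i < j the intersection is x = (a_i − a_j) / (j − i). Reading off the sorted break points: {1, 5}.
Verification: at each break x_0, at least two indices attain the minimum of min_i(a_i + i · x_0).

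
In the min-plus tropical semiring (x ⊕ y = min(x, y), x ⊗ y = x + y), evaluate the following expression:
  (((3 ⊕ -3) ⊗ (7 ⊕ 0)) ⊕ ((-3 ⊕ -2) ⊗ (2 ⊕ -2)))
(((3 ⊕ -3) ⊗ (7 ⊕ 0)) ⊕ ((-3 ⊕ -2) ⊗ (2 ⊕ -2))) = -5

Expand innermost to outermost. Recall ⊕ takes the minimum of its arguments and ⊗ takes their sum. Working out the expression (((3 ⊕ -3) ⊗ (7 ⊕ 0)) ⊕ ((-3 ⊕ -2) ⊗ (2 ⊕ -2))) gives -5.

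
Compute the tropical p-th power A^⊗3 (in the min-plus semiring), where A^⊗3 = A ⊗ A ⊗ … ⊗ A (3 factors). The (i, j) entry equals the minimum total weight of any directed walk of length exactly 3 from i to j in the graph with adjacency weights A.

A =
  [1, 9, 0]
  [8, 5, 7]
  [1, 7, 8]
A^⊗3 =
  [2, 8, 1]
  [9, 15, 8]
  [2, 8, 2]

Each entry (A^⊗3)_ij equals the minimum over all length-3 walks i = v_0 → v_1 → … → v_3 = j of Σ_t A[v_t][v_{t+1}]. For example, for (i, j) = (0, 2) we minimise over 9 possible intermediate vertex sequences; the minimum is 1, attained along the walk 0 → 2 → 0 → 2.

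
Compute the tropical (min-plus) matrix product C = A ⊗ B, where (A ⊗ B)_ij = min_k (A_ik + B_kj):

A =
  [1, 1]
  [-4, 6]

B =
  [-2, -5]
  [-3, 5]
A ⊗ B =
  [-2, -4]
  [-6, -9]

Apply the min-plus product entry-by-entry:
  C[0][0] = min over k of (A[0][0] + B[0][0] = 1 + -2 = -1, A[0][1] + B[1][0] = 1 + -3 = -2) = -2 (attained at k = 1)
  C[0][1] = min over k of (A[0][0] + B[0][1] = 1 + -5 = -4, A[0][1] + B[1][1] = 1 + 5 = 6) = -4 (attained at k = 0)
  C[1][0] = min over k of (A[1][0] + B[0][0] = -4 + -2 = -6, A[1][1] + B[1][0] = 6 + -3 = 3) = -6 (attained at k = 0)
  C[1][1] = min over k of (A[1][0] + B[0][1] = -4 + -5 = -9, A[1][1] + B[1][1] = 6 + 5 = 11) = -9 (attained at k = 0)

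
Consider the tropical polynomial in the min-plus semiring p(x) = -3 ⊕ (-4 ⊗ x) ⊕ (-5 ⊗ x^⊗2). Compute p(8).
p(8) = -3

A tropical monomial a ⊗ x^⊗i evaluates to a + i · x. Evaluating each term at x = 8:
  Term 0 contributes -3 + 0 · 8 = -3
  Term 1 contributes -4 + 1 · 8 = 4
  Term 2 contributes -5 + 2 · 8 = 11
p(8) = ⊕ of these = min[-3, 4, 11] = -3.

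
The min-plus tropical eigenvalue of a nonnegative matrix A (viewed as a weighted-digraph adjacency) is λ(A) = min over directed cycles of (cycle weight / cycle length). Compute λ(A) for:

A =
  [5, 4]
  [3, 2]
λ(A) = 2

Enumerate directed cycles and compute their means (weight / length). Sample:
  cycle 0 → 0: weight = 5, length = 1, mean = 5/1 ≈ 5.000
  cycle 1 → 1: weight = 2, length = 1, mean = 2/1 ≈ 2.000
  cycle 0 → 1 → 0: weight = 7, length = 2, mean = 7/2 ≈ 3.500
  cycle 1 → 0 → 1: weight = 7, length = 2, mean = 7/2 ≈ 3.500
Minimum mean = 2.000, attained e.g. along the cycle 1 → 1 with weight 2 and length 1. So λ(A) = 2/1 = 2.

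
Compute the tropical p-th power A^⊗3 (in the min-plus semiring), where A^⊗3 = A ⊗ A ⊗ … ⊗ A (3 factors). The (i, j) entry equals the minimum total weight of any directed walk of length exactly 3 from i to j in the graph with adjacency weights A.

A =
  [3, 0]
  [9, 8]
A^⊗3 =
  [9, 6]
  [15, 12]

Each entry (A^⊗3)_ij equals the minimum over all length-3 walks i = v_0 → v_1 → … → v_3 = j of Σ_t A[v_t][v_{t+1}]. For example, for (i, j) = (0, 1) we minimise over 4 possible intermediate vertex sequences; the minimum is 6, attained along the walk 0 → 0 → 0 → 1.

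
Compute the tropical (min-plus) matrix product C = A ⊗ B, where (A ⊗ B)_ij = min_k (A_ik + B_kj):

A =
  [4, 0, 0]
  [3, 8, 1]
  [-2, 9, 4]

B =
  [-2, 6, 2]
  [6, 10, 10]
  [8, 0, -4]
A ⊗ B =
  [2, 0, -4]
  [1, 1, -3]
  [-4, 4, 0]

Apply the min-plus product entry-by-entry:
  C[0][0] = min over k of (A[0][0] + B[0][0] = 4 + -2 = 2, A[0][1] + B[1][0] = 0 + 6 = 6, A[0][2] + B[2][0] = 0 + 8 = 8) = 2 (attained at k = 0)
  C[0][1] = min over k of (A[0][0] + B[0][1] = 4 + 6 = 10, A[0][1] + B[1][1] = 0 + 10 = 10, A[0][2] + B[2][1] = 0 + 0 = 0) = 0 (attained at k = 2)
  C[0][2] = min over k of (A[0][0] + B[0][2] = 4 + 2 = 6, A[0][1] + B[1][2] = 0 + 10 = 10, A[0][2] + B[2][2] = 0 + -4 = -4) = -4 (attained at k = 2)
  C[1][0] = min over k of (A[1][0] + B[0][0] = 3 + -2 = 1, A[1][1] + B[1][0] = 8 + 6 = 14, A[1][2] + B[2][0] = 1 + 8 = 9) = 1 (attained at k = 0)
  C[1][1] = min over k of (A[1][0] + B[0][1] = 3 + 6 = 9, A[1][1] + B[1][1] = 8 + 10 = 18, A[1][2] + B[2][1] = 1 + 0 = 1) = 1 (attained at k = 2)
  C[1][2] = min over k of (A[1][0] + B[0][2] = 3 + 2 = 5, A[1][1] + B[1][2] = 8 + 10 = 18, A[1][2] + B[2][2] = 1 + -4 = -3) = -3 (attained at k = 2)
  C[2][0] = min over k of (A[2][0] + B[0][0] = -2 + -2 = -4, A[2][1] + B[1][0] = 9 + 6 = 15, A[2][2] + B[2][0] = 4 + 8 = 12) = -4 (attained at k = 0)
  C[2][1] = min over k of (A[2][0] + B[0][1] = -2 + 6 = 4, A[2][1] + B[1][1] = 9 + 10 = 19, A[2][2] + B[2][1] = 4 + 0 = 4) = 4 (attained at k = 0)
  C[2][2] = min over k of (A[2][0] + B[0][2] = -2 + 2 = 0, A[2][1] + B[1][2] = 9 + 10 = 19, A[2][2] + B[2][2] = 4 + -4 = 0) = 0 (attained at k = 0)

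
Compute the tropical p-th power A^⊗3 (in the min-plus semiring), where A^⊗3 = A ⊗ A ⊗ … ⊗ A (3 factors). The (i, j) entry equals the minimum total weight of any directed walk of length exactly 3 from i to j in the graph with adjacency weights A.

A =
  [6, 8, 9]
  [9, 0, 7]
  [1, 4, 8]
A^⊗3 =
  [16, 8, 15]
  [8, 0, 7]
  [11, 4, 11]

Each entry (A^⊗3)_ij equals the minimum over all length-3 walks i = v_0 → v_1 → … → v_3 = j of Σ_t A[v_t][v_{t+1}]. For example, for (i, j) = (0, 2) we minimise over 9 possible intermediate vertex sequences; the minimum is 15, attained along the walk 0 → 1 → 1 → 2.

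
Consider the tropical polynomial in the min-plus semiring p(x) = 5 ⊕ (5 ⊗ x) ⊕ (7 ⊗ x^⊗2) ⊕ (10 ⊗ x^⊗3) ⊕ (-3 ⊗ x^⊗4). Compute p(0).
p(0) = -3

A tropical monomial a ⊗ x^⊗i evaluates to a + i · x. Evaluating each term at x = 0:
  Term 0 contributes 5 + 0 · 0 = 5
  Term 1 contributes 5 + 1 · 0 = 5
  Term 2 contributes 7 + 2 · 0 = 7
  Term 3 contributes 10 + 3 · 0 = 10
  Term 4 contributes -3 + 4 · 0 = -3
p(0) = ⊕ of these = min[5, 5, 7, 10, -3] = -3.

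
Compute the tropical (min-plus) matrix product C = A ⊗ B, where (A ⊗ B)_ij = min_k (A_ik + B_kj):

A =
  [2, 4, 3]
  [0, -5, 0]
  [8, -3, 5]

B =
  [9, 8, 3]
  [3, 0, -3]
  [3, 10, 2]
A ⊗ B =
  [6, 4, 1]
  [-2, -5, -8]
  [0, -3, -6]

Apply the min-plus product entry-by-entry:
  C[0][0] = min over k of (A[0][0] + B[0][0] = 2 + 9 = 11, A[0][1] + B[1][0] = 4 + 3 = 7, A[0][2] + B[2][0] = 3 + 3 = 6) = 6 (attained at k = 2)
  C[0][1] = min over k of (A[0][0] + B[0][1] = 2 + 8 = 10, A[0][1] + B[1][1] = 4 + 0 = 4, A[0][2] + B[2][1] = 3 + 10 = 13) = 4 (attained at k = 1)
  C[0][2] = min over k of (A[0][0] + B[0][2] = 2 + 3 = 5, A[0][1] + B[1][2] = 4 + -3 = 1, A[0][2] + B[2][2] = 3 + 2 = 5) = 1 (attained at k = 1)
  C[1][0] = min over k of (A[1][0] + B[0][0] = 0 + 9 = 9, A[1][1] + B[1][0] = -5 + 3 = -2, A[1][2] + B[2][0] = 0 + 3 = 3) = -2 (attained at k = 1)
  C[1][1] = min over k of (A[1][0] + B[0][1] = 0 + 8 = 8, A[1][1] + B[1][1] = -5 + 0 = -5, A[1][2] + B[2][1] = 0 + 10 = 10) = -5 (attained at k = 1)
  C[1][2] = min over k of (A[1][0] + B[0][2] = 0 + 3 = 3, A[1][1] + B[1][2] = -5 + -3 = -8, A[1][2] + B[2][2] = 0 + 2 = 2) = -8 (attained at k = 1)
  C[2][0] = min over k of (A[2][0] + B[0][0] = 8 + 9 = 17, A[2][1] + B[1][0] = -3 + 3 = 0, A[2][2] + B[2][0] = 5 + 3 = 8) = 0 (attained at k = 1)
  C[2][1] = min over k of (A[2][0] + B[0][1] = 8 + 8 = 16, A[2][1] + B[1][1] = -3 + 0 = -3, A[2][2] + B[2][1] = 5 + 10 = 15) = -3 (attained at k = 1)
  C[2][2] = min over k of (A[2][0] + B[0][2] = 8 + 3 = 11, A[2][1] + B[1][2] = -3 + -3 = -6, A[2][2] + B[2][2] = 5 + 2 = 7) = -6 (attained at k = 1)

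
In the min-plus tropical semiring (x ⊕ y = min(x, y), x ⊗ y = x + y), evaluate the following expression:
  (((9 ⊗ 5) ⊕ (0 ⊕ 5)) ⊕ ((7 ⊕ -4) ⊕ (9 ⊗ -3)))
(((9 ⊗ 5) ⊕ (0 ⊕ 5)) ⊕ ((7 ⊕ -4) ⊕ (9 ⊗ -3))) = -4

Expand innermost to outermost. Recall ⊕ takes the minimum of its arguments and ⊗ takes their sum. Working out the expression (((9 ⊗ 5) ⊕ (0 ⊕ 5)) ⊕ ((7 ⊕ -4) ⊕ (9 ⊗ -3))) gives -4.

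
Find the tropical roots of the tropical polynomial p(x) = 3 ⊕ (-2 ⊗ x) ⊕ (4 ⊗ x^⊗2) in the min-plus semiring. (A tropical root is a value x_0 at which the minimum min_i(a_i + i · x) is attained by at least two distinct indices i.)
Roots: {-6, 5}

Each tropical root is a break point of the lower envelope of the lines y = a_i + i · x (there are 3 lines, with slopes 0, 1, ..., 2). Only the lines that attain the minimum somewhere contribute to roots; other lines are dominated. Here the surviving (envelope) indices are i = 2, i = 1, i = 0.
Intersections between consecutive envelope lines give the roots: for adjacent envelope indices i < j the intersection is x = (a_i − a_j) / (j − i). Reading off the sorted break points: {-6, 5}.
Verification: at each break x_0, at least two indices attain the minimum of min_i(a_i + i · x_0).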